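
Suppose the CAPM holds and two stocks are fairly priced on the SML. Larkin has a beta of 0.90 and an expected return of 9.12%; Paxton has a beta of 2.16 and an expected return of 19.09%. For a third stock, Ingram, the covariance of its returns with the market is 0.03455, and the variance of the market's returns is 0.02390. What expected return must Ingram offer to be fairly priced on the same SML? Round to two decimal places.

13.44%

MRP = (19.09% − 9.12%) / (2.16 − 0.90) = 7.9127%
R_f = 9.12% − 0.90 × 7.9127% = 1.9986%
β_Ingram = Cov / Var(R_m) = 0.03455 / 0.02390 = 1.4456
E(R_Ingram) = R_f + β × MRP = 1.9986% + 1.4456 × 7.9127% = 13.44%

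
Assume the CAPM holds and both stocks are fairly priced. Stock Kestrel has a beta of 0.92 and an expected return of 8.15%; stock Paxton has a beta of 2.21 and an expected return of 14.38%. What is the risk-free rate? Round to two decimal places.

Both satisfy E(R) = R_f + β·MRP, so the slope of the SML is
MRP = (14.38% − 8.15%) / (2.21 − 0.92) = 6.23% / 1.29 = 4.8295%
R_f = E(R_Kestrel) − β_Kestrel·MRP = 8.15% − 0.92 × 4.8295% = 3.7069%

3.71%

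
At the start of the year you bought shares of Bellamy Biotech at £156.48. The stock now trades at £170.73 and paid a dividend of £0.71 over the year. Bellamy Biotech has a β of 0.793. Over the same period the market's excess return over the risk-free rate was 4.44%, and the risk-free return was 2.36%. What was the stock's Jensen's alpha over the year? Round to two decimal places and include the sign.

+3.68%

Realised HPR = (P1 + D1 − P0) / P0 = (170.73 + 0.71 − 156.48) / 156.48 = 14.96 / 156.48 = 9.5603%
CAPM required = R_f + β·MRP = 2.36% + 0.793 × 4.44% = 5.88092%
α = realised − required = 9.5603% − 5.88092% = +3.68%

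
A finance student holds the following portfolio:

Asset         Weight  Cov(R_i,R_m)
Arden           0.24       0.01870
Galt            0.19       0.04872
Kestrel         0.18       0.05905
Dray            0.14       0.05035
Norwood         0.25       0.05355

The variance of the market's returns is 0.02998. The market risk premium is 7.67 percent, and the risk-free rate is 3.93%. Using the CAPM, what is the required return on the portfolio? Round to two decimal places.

β_Arden = 0.01870 / 0.02998 = 0.6237
β_Galt = 0.04872 / 0.02998 = 1.6251
β_Kestrel = 0.05905 / 0.02998 = 1.9696
β_Dray = 0.05035 / 0.02998 = 1.6795
β_Norwood = 0.05355 / 0.02998 = 1.7862
β_P = Σ w_i β_i = 0.24×0.6237 + 0.19×1.6251 + 0.18×1.9696 + 0.14×1.6795 + 0.25×1.7862 = 1.4947
E(R_P) = R_f + β_P × MRP = 3.93% + 1.4947 × 7.67% = 15.39%

15.39%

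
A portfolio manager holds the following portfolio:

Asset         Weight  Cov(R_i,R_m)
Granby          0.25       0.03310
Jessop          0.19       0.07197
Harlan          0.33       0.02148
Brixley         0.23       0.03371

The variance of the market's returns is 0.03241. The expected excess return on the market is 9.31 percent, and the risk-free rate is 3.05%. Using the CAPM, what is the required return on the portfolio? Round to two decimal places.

β_Granby = 0.03310 / 0.03241 = 1.0213
β_Jessop = 0.07197 / 0.03241 = 2.2206
β_Harlan = 0.02148 / 0.03241 = 0.6628
β_Brixley = 0.03371 / 0.03241 = 1.0401
β_P = Σ w_i β_i = 0.25×1.0213 + 0.19×2.2206 + 0.33×0.6628 + 0.23×1.0401 = 1.1352
E(R_P) = R_f + β_P × MRP = 3.05% + 1.1352 × 9.31% = 13.62%

13.62%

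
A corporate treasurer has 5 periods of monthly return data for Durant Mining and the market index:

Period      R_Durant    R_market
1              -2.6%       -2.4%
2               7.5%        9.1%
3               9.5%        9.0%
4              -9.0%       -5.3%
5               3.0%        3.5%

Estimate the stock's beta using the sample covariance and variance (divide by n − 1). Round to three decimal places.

Mean R_i = (-2.6 + 7.5 + 9.5 − 9.0 + 3.0) / 5 = 1.6800%
Mean R_m = (-2.4 + 9.1 + 9.0 − 5.3 + 3.5) / 5 = 2.7800%
Σ(R_i − R̄_i)(R_m − R̄_m) = 194.8380  ⇒  Cov = 194.8380 / 4 = 48.7095
Σ(R_m − R̄_m)² = 171.2680  ⇒  Var(R_m) = 171.2680 / 4 = 42.8170
β = Cov / Var(R_m) = 48.7095 / 42.8170 = 1.1376

1.138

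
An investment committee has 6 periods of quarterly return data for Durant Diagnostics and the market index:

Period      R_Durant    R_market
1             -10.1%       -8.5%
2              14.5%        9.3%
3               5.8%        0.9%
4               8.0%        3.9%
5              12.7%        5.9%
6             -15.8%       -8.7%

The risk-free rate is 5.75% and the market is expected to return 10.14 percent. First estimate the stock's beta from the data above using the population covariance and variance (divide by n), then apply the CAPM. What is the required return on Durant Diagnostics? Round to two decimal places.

Mean R_i = (-10.1 + 14.5 + 5.8 + 8.0 + 12.7 − 15.8) / 6 = 2.5167%
Mean R_m = (-8.5 + 9.3 + 0.9 + 3.9 + 5.9 − 8.7) / 6 = 0.4667%
Σ(R_i − R̄_i)(R_m − R̄_m) = 462.4633  ⇒  Cov = 462.4633 / 6 = 77.0772
Σ(R_m − R̄_m)² = 283.9533  ⇒  Var(R_m) = 283.9533 / 6 = 47.3256
β = Cov / Var(R_m) = 77.0772 / 47.3256 = 1.6287
MRP = 10.14% − 5.75% = 4.39%
E(R) = R_f + β × MRP = 5.75% + 1.6287 × 4.39% = 12.90%

12.90%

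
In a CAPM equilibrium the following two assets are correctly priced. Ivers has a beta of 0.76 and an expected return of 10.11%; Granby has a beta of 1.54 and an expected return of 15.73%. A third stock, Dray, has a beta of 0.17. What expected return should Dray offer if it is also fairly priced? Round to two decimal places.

5.86%

MRP (SML slope) = (15.73% − 10.11%) / (1.54 − 0.76) = 5.62% / 0.78 = 7.2051%
R_f (intercept) = 10.11% − 0.76 × 7.2051% = 4.6341%
E(R_Dray) = R_f + β × MRP = 4.6341% + 0.17 × 7.2051% = 5.86%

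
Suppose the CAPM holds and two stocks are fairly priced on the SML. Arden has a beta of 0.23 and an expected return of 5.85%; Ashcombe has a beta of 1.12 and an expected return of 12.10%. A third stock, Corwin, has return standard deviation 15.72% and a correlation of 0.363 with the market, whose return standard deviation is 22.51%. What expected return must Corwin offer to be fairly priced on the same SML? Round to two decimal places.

MRP = (12.10% − 5.85%) / (1.12 − 0.23) = 7.0225%
R_f = 5.85% − 0.23 × 7.0225% = 4.2348%
β_Corwin = ρ·σ_i/σ_m = 0.363 × 15.72 / 22.51 = 0.2535
E(R_Corwin) = R_f + β × MRP = 4.2348% + 0.2535 × 7.0225% = 6.02%

6.02%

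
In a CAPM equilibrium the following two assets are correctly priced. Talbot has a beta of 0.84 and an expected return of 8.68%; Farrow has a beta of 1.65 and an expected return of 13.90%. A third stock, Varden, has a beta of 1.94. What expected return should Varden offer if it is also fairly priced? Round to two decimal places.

MRP (SML slope) = (13.90% − 8.68%) / (1.65 − 0.84) = 5.22% / 0.81 = 6.4444%
R_f (intercept) = 8.68% − 0.84 × 6.4444% = 3.2667%
E(R_Varden) = R_f + β × MRP = 3.2667% + 1.94 × 6.4444% = 15.77%

15.77%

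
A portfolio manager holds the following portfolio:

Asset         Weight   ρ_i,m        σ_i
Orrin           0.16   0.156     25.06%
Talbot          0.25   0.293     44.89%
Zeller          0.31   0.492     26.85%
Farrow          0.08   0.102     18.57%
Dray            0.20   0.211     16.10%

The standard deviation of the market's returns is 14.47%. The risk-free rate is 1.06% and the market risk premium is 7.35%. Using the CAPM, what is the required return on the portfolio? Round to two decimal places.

5.55%

β_Orrin = 0.156 × 25.06% / 14.47% = 0.2702
β_Talbot = 0.293 × 44.89% / 14.47% = 0.9090
β_Zeller = 0.492 × 26.85% / 14.47% = 0.9129
β_Farrow = 0.102 × 18.57% / 14.47% = 0.1309
β_Dray = 0.211 × 16.10% / 14.47% = 0.2348
β_P = Σ w_i β_i = 0.16×0.2702 + 0.25×0.9090 + 0.31×0.9129 + 0.08×0.1309 + 0.20×0.2348 = 0.6109
E(R_P) = R_f + β_P × MRP = 1.06% + 0.6109 × 7.35% = 5.55%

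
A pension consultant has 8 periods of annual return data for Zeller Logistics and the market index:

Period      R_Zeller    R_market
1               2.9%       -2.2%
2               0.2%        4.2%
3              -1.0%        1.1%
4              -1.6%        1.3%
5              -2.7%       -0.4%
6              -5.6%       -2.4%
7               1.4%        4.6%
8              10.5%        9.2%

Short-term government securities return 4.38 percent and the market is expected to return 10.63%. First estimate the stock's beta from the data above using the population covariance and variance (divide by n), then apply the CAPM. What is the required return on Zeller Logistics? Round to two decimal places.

Mean R_i = (2.9 + 0.2 − 1.0 − 1.6 − 2.7 − 5.6 + 1.4 + 10.5) / 8 = 0.5125%
Mean R_m = (-2.2 + 4.2 + 1.1 + 1.3 − 0.4 − 2.4 + 4.6 + 9.2) / 8 = 1.9250%
Σ(R_i − R̄_i)(R_m − R̄_m) = 100.9475  ⇒  Cov = 100.9475 / 8 = 12.6184
Σ(R_m − R̄_m)² = 107.4550  ⇒  Var(R_m) = 107.4550 / 8 = 13.4319
β = Cov / Var(R_m) = 12.6184 / 13.4319 = 0.9394
MRP = 10.63% − 4.38% = 6.25%
E(R) = R_f + β × MRP = 4.38% + 0.9394 × 6.25% = 10.25%

10.25%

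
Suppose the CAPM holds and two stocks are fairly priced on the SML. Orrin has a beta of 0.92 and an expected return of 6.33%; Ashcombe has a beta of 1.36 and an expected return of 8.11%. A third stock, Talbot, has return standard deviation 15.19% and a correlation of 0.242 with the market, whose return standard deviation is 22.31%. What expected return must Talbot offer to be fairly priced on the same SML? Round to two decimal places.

MRP = (8.11% − 6.33%) / (1.36 − 0.92) = 4.0455%
R_f = 6.33% − 0.92 × 4.0455% = 2.6081%
β_Talbot = ρ·σ_i/σ_m = 0.242 × 15.19 / 22.31 = 0.1648
E(R_Talbot) = R_f + β × MRP = 2.6081% + 0.1648 × 4.0455% = 3.27%

3.27%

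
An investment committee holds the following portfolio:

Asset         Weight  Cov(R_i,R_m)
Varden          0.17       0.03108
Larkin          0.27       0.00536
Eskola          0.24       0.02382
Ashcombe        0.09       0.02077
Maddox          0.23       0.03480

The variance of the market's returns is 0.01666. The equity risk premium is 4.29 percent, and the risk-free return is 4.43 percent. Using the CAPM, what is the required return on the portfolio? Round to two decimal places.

10.18%

β_Varden = 0.03108 / 0.01666 = 1.8655
β_Larkin = 0.00536 / 0.01666 = 0.3217
β_Eskola = 0.02382 / 0.01666 = 1.4298
β_Ashcombe = 0.02077 / 0.01666 = 1.2467
β_Maddox = 0.03480 / 0.01666 = 2.0888
β_P = Σ w_i β_i = 0.17×1.8655 + 0.27×0.3217 + 0.24×1.4298 + 0.09×1.2467 + 0.23×2.0888 = 1.3398
E(R_P) = R_f + β_P × MRP = 4.43% + 1.3398 × 4.29% = 10.18%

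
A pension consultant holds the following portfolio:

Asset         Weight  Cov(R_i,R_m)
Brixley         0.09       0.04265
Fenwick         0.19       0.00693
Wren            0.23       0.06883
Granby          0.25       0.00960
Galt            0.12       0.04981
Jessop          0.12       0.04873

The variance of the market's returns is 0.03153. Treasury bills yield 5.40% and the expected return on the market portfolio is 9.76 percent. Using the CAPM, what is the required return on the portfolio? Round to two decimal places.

β_Brixley = 0.04265 / 0.03153 = 1.3527
β_Fenwick = 0.00693 / 0.03153 = 0.2198
β_Wren = 0.06883 / 0.03153 = 2.1830
β_Granby = 0.00960 / 0.03153 = 0.3045
β_Galt = 0.04981 / 0.03153 = 1.5798
β_Jessop = 0.04873 / 0.03153 = 1.5455
β_P = Σ w_i β_i = 0.09×1.3527 + 0.19×0.2198 + 0.23×2.1830 + 0.25×0.3045 + 0.12×1.5798 + 0.12×1.5455 = 1.1168
MRP = 9.76% − 5.40% = 4.36%
E(R_P) = R_f + β_P × MRP = 5.40% + 1.1168 × 4.36% = 10.27%

10.27%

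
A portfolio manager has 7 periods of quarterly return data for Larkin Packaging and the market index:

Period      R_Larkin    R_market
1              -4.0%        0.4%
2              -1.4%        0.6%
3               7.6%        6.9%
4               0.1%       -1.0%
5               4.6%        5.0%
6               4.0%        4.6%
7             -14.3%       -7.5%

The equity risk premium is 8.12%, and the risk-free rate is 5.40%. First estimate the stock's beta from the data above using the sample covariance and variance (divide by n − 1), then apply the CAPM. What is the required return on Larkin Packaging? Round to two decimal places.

17.17%

Mean R_i = (-4.0 − 1.4 + 7.6 + 0.1 + 4.6 + 4.0 − 14.3) / 7 = -0.4857%
Mean R_m = (0.4 + 0.6 + 6.9 − 1.0 + 5.0 + 4.6 − 7.5) / 7 = 1.2857%
Σ(R_i − R̄_i)(R_m − R̄_m) = 202.9214  ⇒  Cov = 202.9214 / 6 = 33.8202
Σ(R_m − R̄_m)² = 139.9686  ⇒  Var(R_m) = 139.9686 / 6 = 23.3281
β = Cov / Var(R_m) = 33.8202 / 23.3281 = 1.4498
E(R) = R_f + β × MRP = 5.40% + 1.4498 × 8.12% = 17.17%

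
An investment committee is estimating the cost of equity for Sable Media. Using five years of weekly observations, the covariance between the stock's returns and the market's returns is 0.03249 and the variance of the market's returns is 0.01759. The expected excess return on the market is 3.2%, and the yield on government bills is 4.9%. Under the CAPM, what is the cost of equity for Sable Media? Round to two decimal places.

10.81%

β = Cov(R_i, R_m) / Var(R_m) = 0.03249 / 0.01759 = 1.8471
E(R) = R_f + β × MRP = 4.9% + 1.8471 × 3.2% = 10.81%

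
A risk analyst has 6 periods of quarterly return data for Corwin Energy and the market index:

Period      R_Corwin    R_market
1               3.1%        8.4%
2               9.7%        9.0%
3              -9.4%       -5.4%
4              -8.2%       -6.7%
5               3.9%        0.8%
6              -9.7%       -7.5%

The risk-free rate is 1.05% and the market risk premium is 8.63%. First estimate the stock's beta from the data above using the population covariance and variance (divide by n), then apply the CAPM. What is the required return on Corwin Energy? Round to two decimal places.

9.99%

Mean R_i = (3.1 + 9.7 − 9.4 − 8.2 + 3.9 − 9.7) / 6 = -1.7667%
Mean R_m = (8.4 + 9.0 − 5.4 − 6.7 + 0.8 − 7.5) / 6 = -0.2333%
Σ(R_i − R̄_i)(R_m − R̄_m) = 292.4367  ⇒  Cov = 292.4367 / 6 = 48.7395
Σ(R_m − R̄_m)² = 282.1733  ⇒  Var(R_m) = 282.1733 / 6 = 47.0289
β = Cov / Var(R_m) = 48.7395 / 47.0289 = 1.0364
E(R) = R_f + β × MRP = 1.05% + 1.0364 × 8.63% = 9.99%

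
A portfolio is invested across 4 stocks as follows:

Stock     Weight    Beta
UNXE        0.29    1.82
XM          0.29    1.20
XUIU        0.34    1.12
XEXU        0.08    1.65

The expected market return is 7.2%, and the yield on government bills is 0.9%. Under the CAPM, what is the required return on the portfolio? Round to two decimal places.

9.65%

β_P = Σ w_i β_i = 0.29×1.82 + 0.29×1.20 + 0.34×1.12 + 0.08×1.65 = 1.3886
MRP = 7.2% − 0.9% = 6.30%
E(R_P) = R_f + β_P × MRP = 0.9% + 1.3886 × 6.3% = 9.65%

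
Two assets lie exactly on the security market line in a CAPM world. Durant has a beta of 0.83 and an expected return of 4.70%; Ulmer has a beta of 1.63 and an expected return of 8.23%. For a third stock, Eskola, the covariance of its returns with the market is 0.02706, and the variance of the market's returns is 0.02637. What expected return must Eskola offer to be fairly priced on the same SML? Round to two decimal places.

5.57%

MRP = (8.23% − 4.70%) / (1.63 − 0.83) = 4.4125%
R_f = 4.70% − 0.83 × 4.4125% = 1.0376%
β_Eskola = Cov / Var(R_m) = 0.02706 / 0.02637 = 1.0262
E(R_Eskola) = R_f + β × MRP = 1.0376% + 1.0262 × 4.4125% = 5.57%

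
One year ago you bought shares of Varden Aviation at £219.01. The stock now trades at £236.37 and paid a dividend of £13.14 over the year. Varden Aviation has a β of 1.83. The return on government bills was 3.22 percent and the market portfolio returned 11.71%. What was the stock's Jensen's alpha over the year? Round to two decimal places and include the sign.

-4.83%

Realised HPR = (P1 + D1 − P0) / P0 = (236.37 + 13.14 − 219.01) / 219.01 = 30.50 / 219.01 = 13.9263%
MRP = 11.71% − 3.22% = 8.49%
CAPM required = R_f + β·MRP = 3.22% + 1.83 × 8.49% = 18.7567%
α = realised − required = 13.9263% − 18.7567% = -4.83%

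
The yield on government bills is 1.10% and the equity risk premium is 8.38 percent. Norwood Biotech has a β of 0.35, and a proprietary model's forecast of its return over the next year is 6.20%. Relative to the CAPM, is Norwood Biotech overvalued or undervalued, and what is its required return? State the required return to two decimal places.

Undervalued; required return 4.03%

Required return = R_f + β·MRP = 1.10% + 0.35 × 8.38% = 4.03%
Forecast 6.20% > required 4.03% → the stock plots above the SML → undervalued.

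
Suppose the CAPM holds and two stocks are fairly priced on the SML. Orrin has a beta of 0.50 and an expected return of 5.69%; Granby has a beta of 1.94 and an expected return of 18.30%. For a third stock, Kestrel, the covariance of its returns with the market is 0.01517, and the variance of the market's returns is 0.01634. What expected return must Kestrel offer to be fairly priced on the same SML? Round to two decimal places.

MRP = (18.30% − 5.69%) / (1.94 − 0.50) = 8.7569%
R_f = 5.69% − 0.50 × 8.7569% = 1.3116%
β_Kestrel = Cov / Var(R_m) = 0.01517 / 0.01634 = 0.9284
E(R_Kestrel) = R_f + β × MRP = 1.3116% + 0.9284 × 8.7569% = 9.44%

9.44%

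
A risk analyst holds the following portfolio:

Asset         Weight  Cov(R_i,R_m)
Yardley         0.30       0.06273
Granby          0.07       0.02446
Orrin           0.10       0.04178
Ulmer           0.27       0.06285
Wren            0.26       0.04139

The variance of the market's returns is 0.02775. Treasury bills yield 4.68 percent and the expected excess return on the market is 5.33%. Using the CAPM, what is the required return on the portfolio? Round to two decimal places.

β_Yardley = 0.06273 / 0.02775 = 2.2605
β_Granby = 0.02446 / 0.02775 = 0.8814
β_Orrin = 0.04178 / 0.02775 = 1.5056
β_Ulmer = 0.06285 / 0.02775 = 2.2649
β_Wren = 0.04139 / 0.02775 = 1.4915
β_P = Σ w_i β_i = 0.30×2.2605 + 0.07×0.8814 + 0.10×1.5056 + 0.27×2.2649 + 0.26×1.4915 = 1.8897
E(R_P) = R_f + β_P × MRP = 4.68% + 1.8897 × 5.33% = 14.75%

14.75%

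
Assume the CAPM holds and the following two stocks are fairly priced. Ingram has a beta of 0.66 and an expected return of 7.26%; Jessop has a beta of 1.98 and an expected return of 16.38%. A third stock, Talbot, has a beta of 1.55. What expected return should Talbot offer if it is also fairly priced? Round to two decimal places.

MRP (SML slope) = (16.38% − 7.26%) / (1.98 − 0.66) = 9.12% / 1.32 = 6.9091%
R_f (intercept) = 7.26% − 0.66 × 6.9091% = 2.7000%
E(R_Talbot) = R_f + β × MRP = 2.7000% + 1.55 × 6.9091% = 13.41%

13.41%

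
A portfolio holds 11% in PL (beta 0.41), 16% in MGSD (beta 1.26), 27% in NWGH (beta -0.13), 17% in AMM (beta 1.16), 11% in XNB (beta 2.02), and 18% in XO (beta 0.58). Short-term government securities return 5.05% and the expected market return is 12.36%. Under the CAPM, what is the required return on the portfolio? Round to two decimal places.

10.43%

β_P = Σ w_i β_i = 0.11×0.41 + 0.16×1.26 + 0.27×-0.13 + 0.17×1.16 + 0.11×2.02 + 0.18×0.58 = 0.7354
MRP = 12.36% − 5.05% = 7.31%
E(R_P) = R_f + β_P × MRP = 5.05% + 0.7354 × 7.31% = 10.43%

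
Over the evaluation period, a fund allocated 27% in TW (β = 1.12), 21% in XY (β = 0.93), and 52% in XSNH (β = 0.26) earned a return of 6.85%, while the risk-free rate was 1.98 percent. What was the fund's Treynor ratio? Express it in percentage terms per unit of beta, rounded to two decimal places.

β_P = 0.27×1.12 + 0.21×0.93 + 0.52×0.26 = 0.6329
Treynor = (R_P − R_f) / β_P = (6.85% − 1.98%) / 0.6329 = 4.87% / 0.6329 = 7.69%

7.69%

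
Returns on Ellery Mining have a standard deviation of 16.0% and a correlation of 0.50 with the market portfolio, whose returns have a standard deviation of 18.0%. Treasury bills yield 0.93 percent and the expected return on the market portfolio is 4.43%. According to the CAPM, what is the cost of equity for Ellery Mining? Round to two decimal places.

2.49%

β = ρ × σ_i / σ_m = 0.50 × 16.0% / 18.0% = 0.4444
MRP = 4.43% − 0.93% = 3.50%
E(R) = 0.93% + 0.4444 × 3.50% = 2.49%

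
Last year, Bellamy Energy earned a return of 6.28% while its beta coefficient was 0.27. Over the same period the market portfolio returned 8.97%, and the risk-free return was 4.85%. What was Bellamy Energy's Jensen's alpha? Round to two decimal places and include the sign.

Market excess return = 8.97% − 4.85% = 4.12%
CAPM benchmark = R_f + β(R_m − R_f) = 4.85% + 0.27 × 4.12% = 5.9624%
α = actual − benchmark = 6.28% − 5.9624% = +0.32%

+0.32%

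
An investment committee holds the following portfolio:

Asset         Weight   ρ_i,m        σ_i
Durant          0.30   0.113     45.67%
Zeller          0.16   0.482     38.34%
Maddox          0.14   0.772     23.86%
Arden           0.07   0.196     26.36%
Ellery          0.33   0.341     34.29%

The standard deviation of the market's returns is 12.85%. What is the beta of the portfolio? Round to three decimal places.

β_Durant = 0.113 × 45.67% / 12.85% = 0.4016
β_Zeller = 0.482 × 38.34% / 12.85% = 1.4381
β_Maddox = 0.772 × 23.86% / 12.85% = 1.4335
β_Arden = 0.196 × 26.36% / 12.85% = 0.4021
β_Ellery = 0.341 × 34.29% / 12.85% = 0.9100
β_P = Σ w_i β_i = 0.30×0.4016 + 0.16×1.4381 + 0.14×1.4335 + 0.07×0.4021 + 0.33×0.9100 = 0.8797

0.880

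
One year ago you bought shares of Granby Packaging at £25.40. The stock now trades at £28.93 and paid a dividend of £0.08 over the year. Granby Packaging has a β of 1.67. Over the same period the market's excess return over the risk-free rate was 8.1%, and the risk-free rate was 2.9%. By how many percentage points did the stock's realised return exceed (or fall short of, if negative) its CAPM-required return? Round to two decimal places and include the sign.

-2.21%

Realised HPR = (P1 + D1 − P0) / P0 = (28.93 + 0.08 − 25.40) / 25.40 = 3.61 / 25.40 = 14.2126%
CAPM required = R_f + β·MRP = 2.9% + 1.67 × 8.1% = 16.4270%
α = realised − required = 14.2126% − 16.4270% = -2.21%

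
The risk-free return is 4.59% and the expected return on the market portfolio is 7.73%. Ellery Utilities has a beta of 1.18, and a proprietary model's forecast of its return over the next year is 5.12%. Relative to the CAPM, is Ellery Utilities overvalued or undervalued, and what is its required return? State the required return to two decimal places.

Overvalued; required return 8.30%

MRP = 7.73% − 4.59% = 3.14%
Required return = R_f + β·MRP = 4.59% + 1.18 × 3.14% = 8.30%
Forecast 5.12% < required 8.30% → the stock plots below the SML → overvalued.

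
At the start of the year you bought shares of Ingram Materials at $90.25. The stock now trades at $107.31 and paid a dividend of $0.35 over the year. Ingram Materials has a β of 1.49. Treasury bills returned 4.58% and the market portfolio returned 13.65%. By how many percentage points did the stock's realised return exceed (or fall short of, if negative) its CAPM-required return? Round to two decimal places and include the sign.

+1.20%

Realised HPR = (P1 + D1 − P0) / P0 = (107.31 + 0.35 − 90.25) / 90.25 = 17.41 / 90.25 = 19.2909%
MRP = 13.65% − 4.58% = 9.07%
CAPM required = R_f + β·MRP = 4.58% + 1.49 × 9.07% = 18.0943%
α = realised − required = 19.2909% − 18.0943% = +1.20%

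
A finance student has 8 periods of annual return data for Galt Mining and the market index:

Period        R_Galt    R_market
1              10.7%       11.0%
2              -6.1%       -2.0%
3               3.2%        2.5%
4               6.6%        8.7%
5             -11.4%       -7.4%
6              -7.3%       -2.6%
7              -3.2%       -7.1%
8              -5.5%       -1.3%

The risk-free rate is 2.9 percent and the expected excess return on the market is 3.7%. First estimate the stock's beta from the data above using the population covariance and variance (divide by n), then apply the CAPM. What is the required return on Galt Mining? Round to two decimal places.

Mean R_i = (10.7 − 6.1 + 3.2 + 6.6 − 11.4 − 7.3 − 3.2 − 5.5) / 8 = -1.6250%
Mean R_m = (11.0 − 2.0 + 2.5 + 8.7 − 7.4 − 2.6 − 7.1 − 1.3) / 8 = 0.2250%
Σ(R_i − R̄_i)(R_m − R̄_m) = 331.4550  ⇒  Cov = 331.4550 / 8 = 41.4319
Σ(R_m − R̄_m)² = 320.1550  ⇒  Var(R_m) = 320.1550 / 8 = 40.0194
β = Cov / Var(R_m) = 41.4319 / 40.0194 = 1.0353
E(R) = R_f + β × MRP = 2.9% + 1.0353 × 3.7% = 6.73%

6.73%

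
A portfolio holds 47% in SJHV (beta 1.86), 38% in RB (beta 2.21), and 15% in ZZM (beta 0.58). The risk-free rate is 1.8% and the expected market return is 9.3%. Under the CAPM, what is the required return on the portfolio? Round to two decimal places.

β_P = Σ w_i β_i = 0.47×1.86 + 0.38×2.21 + 0.15×0.58 = 1.8010
MRP = 9.3% − 1.8% = 7.50%
E(R_P) = R_f + β_P × MRP = 1.8% + 1.8010 × 7.5% = 15.31%

15.31%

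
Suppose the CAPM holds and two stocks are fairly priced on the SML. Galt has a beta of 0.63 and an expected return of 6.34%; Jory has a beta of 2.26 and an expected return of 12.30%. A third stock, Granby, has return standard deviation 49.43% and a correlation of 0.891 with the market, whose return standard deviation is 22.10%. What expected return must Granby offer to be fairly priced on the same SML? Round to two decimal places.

11.32%

MRP = (12.30% − 6.34%) / (2.26 − 0.63) = 3.6564%
R_f = 6.34% − 0.63 × 3.6564% = 4.0365%
β_Granby = ρ·σ_i/σ_m = 0.891 × 49.43 / 22.10 = 1.9929
E(R_Granby) = R_f + β × MRP = 4.0365% + 1.9929 × 3.6564% = 11.32%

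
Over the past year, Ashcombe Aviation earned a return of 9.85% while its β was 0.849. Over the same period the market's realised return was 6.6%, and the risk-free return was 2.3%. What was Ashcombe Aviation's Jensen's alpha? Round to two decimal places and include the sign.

Market excess return = 6.6% − 2.3% = 4.30%
CAPM benchmark = R_f + β(R_m − R_f) = 2.3% + 0.849 × 4.3% = 5.9507%
α = actual − benchmark = 9.85% − 5.9507% = +3.90%

+3.90%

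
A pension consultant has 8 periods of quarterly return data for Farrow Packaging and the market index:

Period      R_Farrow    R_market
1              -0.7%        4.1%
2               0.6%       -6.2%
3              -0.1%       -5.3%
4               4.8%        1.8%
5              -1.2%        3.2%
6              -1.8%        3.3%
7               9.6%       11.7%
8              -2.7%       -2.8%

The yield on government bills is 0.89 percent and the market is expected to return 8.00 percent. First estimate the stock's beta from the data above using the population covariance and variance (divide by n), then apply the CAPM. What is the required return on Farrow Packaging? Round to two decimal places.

Mean R_i = (-0.7 + 0.6 − 0.1 + 4.8 − 1.2 − 1.8 + 9.6 − 2.7) / 8 = 1.0625%
Mean R_m = (4.1 − 6.2 − 5.3 + 1.8 + 3.2 + 3.3 + 11.7 − 2.8) / 8 = 1.2250%
Σ(R_i − R̄_i)(R_m − R̄_m) = 102.2675  ⇒  Cov = 102.2675 / 8 = 12.7834
Σ(R_m − R̄_m)² = 240.4350  ⇒  Var(R_m) = 240.4350 / 8 = 30.0544
β = Cov / Var(R_m) = 12.7834 / 30.0544 = 0.4253
MRP = 8.00% − 0.89% = 7.11%
E(R) = R_f + β × MRP = 0.89% + 0.4253 × 7.11% = 3.91%

3.91%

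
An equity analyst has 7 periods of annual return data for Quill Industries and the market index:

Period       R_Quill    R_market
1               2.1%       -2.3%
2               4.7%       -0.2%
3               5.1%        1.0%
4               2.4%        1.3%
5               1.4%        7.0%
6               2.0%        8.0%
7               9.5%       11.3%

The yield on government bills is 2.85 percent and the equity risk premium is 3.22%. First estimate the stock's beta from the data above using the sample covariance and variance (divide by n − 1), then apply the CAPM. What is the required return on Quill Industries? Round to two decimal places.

Mean R_i = (2.1 + 4.7 + 5.1 + 2.4 + 1.4 + 2.0 + 9.5) / 7 = 3.8857%
Mean R_m = (-2.3 − 0.2 + 1.0 + 1.3 + 7.0 + 8.0 + 11.3) / 7 = 3.7286%
Σ(R_i − R̄_i)(R_m − R̄_m) = 34.1829  ⇒  Cov = 34.1829 / 6 = 5.6972
Σ(R_m − R̄_m)² = 151.3943  ⇒  Var(R_m) = 151.3943 / 6 = 25.2324
β = Cov / Var(R_m) = 5.6972 / 25.2324 = 0.2258
E(R) = R_f + β × MRP = 2.85% + 0.2258 × 3.22% = 3.58%

3.58%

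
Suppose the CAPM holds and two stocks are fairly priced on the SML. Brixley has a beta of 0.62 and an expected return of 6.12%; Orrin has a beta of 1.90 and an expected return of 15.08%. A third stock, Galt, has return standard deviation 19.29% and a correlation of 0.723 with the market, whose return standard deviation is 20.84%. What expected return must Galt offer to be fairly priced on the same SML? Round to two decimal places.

6.46%

MRP = (15.08% − 6.12%) / (1.90 − 0.62) = 7.0000%
R_f = 6.12% − 0.62 × 7.0000% = 1.7800%
β_Galt = ρ·σ_i/σ_m = 0.723 × 19.29 / 20.84 = 0.6692
E(R_Galt) = R_f + β × MRP = 1.7800% + 0.6692 × 7.0000% = 6.46%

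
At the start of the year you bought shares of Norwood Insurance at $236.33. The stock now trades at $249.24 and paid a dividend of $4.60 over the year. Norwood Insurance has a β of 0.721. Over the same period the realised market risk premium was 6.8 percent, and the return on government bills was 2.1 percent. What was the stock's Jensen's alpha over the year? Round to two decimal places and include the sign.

+0.41%

Realised HPR = (P1 + D1 − P0) / P0 = (249.24 + 4.60 − 236.33) / 236.33 = 17.51 / 236.33 = 7.4091%
CAPM required = R_f + β·MRP = 2.1% + 0.721 × 6.8% = 7.0028%
α = realised − required = 7.4091% − 7.0028% = +0.41%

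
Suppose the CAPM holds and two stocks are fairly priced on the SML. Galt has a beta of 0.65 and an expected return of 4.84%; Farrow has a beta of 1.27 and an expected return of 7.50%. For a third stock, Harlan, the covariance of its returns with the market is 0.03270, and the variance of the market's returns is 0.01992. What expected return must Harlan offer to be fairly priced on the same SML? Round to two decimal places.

9.09%

MRP = (7.50% − 4.84%) / (1.27 − 0.65) = 4.2903%
R_f = 4.84% − 0.65 × 4.2903% = 2.0513%
β_Harlan = Cov / Var(R_m) = 0.03270 / 0.01992 = 1.6416
E(R_Harlan) = R_f + β × MRP = 2.0513% + 1.6416 × 4.2903% = 9.09%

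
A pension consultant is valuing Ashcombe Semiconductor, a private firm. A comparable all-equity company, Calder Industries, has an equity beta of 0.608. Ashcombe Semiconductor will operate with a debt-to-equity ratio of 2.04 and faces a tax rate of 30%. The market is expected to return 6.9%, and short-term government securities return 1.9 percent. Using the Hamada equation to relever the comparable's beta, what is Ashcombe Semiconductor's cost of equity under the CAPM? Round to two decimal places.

β_L = β_U × [1 + (1 − t)(D/E)] = 0.608 × [1 + (1 − 0.30) × 2.04]
    = 0.608 × [1 + 0.70 × 2.04] = 0.608 × 2.4280 = 1.4762
MRP = 6.9% − 1.9% = 5.00%
E(R) = R_f + β_L × MRP = 1.9% + 1.4762 × 5.0% = 9.28%

9.28%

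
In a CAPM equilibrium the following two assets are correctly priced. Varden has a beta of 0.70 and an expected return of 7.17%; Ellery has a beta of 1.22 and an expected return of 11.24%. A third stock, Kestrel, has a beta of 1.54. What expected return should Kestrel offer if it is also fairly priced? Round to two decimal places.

13.74%

MRP (SML slope) = (11.24% − 7.17%) / (1.22 − 0.70) = 4.07% / 0.52 = 7.8269%
R_f (intercept) = 7.17% − 0.70 × 7.8269% = 1.6912%
E(R_Kestrel) = R_f + β × MRP = 1.6912% + 1.54 × 7.8269% = 13.74%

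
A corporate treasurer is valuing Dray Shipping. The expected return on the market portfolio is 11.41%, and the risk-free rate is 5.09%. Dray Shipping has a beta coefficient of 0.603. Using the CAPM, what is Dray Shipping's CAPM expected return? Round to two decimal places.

8.90%

Market risk premium = E(R_m) − R_f = 11.41% − 5.09% = 6.32%
E(R) = R_f + β × MRP = 5.09% + 0.603 × 6.32% = 8.90%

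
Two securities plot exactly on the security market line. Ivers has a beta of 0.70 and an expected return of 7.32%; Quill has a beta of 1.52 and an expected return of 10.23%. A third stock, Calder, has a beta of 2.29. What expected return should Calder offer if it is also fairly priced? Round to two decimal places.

12.96%

MRP (SML slope) = (10.23% − 7.32%) / (1.52 − 0.70) = 2.91% / 0.82 = 3.5488%
R_f (intercept) = 7.32% − 0.70 × 3.5488% = 4.8358%
E(R_Calder) = R_f + β × MRP = 4.8358% + 2.29 × 3.5488% = 12.96%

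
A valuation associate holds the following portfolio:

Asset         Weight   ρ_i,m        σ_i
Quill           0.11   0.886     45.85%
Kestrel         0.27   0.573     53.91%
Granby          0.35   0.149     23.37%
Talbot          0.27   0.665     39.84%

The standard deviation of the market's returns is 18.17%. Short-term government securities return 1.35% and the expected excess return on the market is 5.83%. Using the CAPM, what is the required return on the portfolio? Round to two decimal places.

8.15%

β_Quill = 0.886 × 45.85% / 18.17% = 2.2357
β_Kestrel = 0.573 × 53.91% / 18.17% = 1.7001
β_Granby = 0.149 × 23.37% / 18.17% = 0.1916
β_Talbot = 0.665 × 39.84% / 18.17% = 1.4581
β_P = Σ w_i β_i = 0.11×2.2357 + 0.27×1.7001 + 0.35×0.1916 + 0.27×1.4581 = 1.1657
E(R_P) = R_f + β_P × MRP = 1.35% + 1.1657 × 5.83% = 8.15%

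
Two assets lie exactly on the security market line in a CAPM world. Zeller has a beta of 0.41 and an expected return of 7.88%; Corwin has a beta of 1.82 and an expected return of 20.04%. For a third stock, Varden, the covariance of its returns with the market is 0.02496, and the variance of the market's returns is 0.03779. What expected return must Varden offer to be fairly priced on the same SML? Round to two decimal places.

10.04%

MRP = (20.04% − 7.88%) / (1.82 − 0.41) = 8.6241%
R_f = 7.88% − 0.41 × 8.6241% = 4.3441%
β_Varden = Cov / Var(R_m) = 0.02496 / 0.03779 = 0.6605
E(R_Varden) = R_f + β × MRP = 4.3441% + 0.6605 × 8.6241% = 10.04%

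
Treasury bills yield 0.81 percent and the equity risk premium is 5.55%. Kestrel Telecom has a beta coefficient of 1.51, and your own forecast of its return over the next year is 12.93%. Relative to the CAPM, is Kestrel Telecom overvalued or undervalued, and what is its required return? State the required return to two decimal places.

Required return = R_f + β·MRP = 0.81% + 1.51 × 5.55% = 9.19%
Forecast 12.93% > required 9.19% → the stock plots above the SML → undervalued.

Undervalued; required return 9.19%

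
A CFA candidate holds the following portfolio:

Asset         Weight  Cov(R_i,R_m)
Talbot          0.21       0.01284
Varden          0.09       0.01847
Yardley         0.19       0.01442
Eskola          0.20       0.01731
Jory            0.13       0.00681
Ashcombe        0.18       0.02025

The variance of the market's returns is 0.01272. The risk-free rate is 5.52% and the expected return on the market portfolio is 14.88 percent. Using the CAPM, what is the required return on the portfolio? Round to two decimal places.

β_Talbot = 0.01284 / 0.01272 = 1.0094
β_Varden = 0.01847 / 0.01272 = 1.4520
β_Yardley = 0.01442 / 0.01272 = 1.1336
β_Eskola = 0.01731 / 0.01272 = 1.3608
β_Jory = 0.00681 / 0.01272 = 0.5354
β_Ashcombe = 0.02025 / 0.01272 = 1.5920
β_P = Σ w_i β_i = 0.21×1.0094 + 0.09×1.4520 + 0.19×1.1336 + 0.20×1.3608 + 0.13×0.5354 + 0.18×1.5920 = 1.1864
MRP = 14.88% − 5.52% = 9.36%
E(R_P) = R_f + β_P × MRP = 5.52% + 1.1864 × 9.36% = 16.62%

16.62%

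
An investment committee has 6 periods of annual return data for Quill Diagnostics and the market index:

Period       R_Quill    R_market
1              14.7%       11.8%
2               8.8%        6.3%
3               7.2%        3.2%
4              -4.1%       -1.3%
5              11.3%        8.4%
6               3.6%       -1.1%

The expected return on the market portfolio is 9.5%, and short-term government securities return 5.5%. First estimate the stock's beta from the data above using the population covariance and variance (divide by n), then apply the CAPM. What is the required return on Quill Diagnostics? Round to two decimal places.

Mean R_i = (14.7 + 8.8 + 7.2 − 4.1 + 11.3 + 3.6) / 6 = 6.9167%
Mean R_m = (11.8 + 6.3 + 3.2 − 1.3 + 8.4 − 1.1) / 6 = 4.5500%
Σ(R_i − R̄_i)(R_m − R̄_m) = 159.4050  ⇒  Cov = 159.4050 / 6 = 26.5675
Σ(R_m − R̄_m)² = 138.4150  ⇒  Var(R_m) = 138.4150 / 6 = 23.0692
β = Cov / Var(R_m) = 26.5675 / 23.0692 = 1.1516
MRP = 9.5% − 5.5% = 4.00%
E(R) = R_f + β × MRP = 5.5% + 1.1516 × 4.0% = 10.11%

10.11%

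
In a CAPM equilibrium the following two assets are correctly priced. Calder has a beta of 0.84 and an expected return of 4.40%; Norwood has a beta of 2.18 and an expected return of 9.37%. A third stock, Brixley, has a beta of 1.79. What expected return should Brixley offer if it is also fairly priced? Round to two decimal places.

MRP (SML slope) = (9.37% − 4.40%) / (2.18 − 0.84) = 4.97% / 1.34 = 3.7090%
R_f (intercept) = 4.40% − 0.84 × 3.7090% = 1.2844%
E(R_Brixley) = R_f + β × MRP = 1.2844% + 1.79 × 3.7090% = 7.92%

7.92%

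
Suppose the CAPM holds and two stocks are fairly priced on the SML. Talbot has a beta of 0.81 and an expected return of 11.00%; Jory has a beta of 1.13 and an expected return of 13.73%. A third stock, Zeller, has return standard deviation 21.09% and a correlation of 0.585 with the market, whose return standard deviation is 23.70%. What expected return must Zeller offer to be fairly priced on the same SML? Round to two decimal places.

MRP = (13.73% − 11.00%) / (1.13 − 0.81) = 8.5313%
R_f = 11.00% − 0.81 × 8.5313% = 4.0896%
β_Zeller = ρ·σ_i/σ_m = 0.585 × 21.09 / 23.70 = 0.5206
E(R_Zeller) = R_f + β × MRP = 4.0896% + 0.5206 × 8.5313% = 8.53%

8.53%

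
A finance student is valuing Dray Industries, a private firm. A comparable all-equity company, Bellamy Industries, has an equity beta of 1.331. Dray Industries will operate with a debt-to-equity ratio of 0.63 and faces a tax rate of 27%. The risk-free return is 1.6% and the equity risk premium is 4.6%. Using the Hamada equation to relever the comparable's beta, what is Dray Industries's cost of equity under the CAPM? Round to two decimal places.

10.54%

β_L = β_U × [1 + (1 − t)(D/E)] = 1.331 × [1 + (1 − 0.27) × 0.63]
    = 1.331 × [1 + 0.73 × 0.63] = 1.331 × 1.4599 = 1.9431
E(R) = R_f + β_L × MRP = 1.6% + 1.9431 × 4.6% = 10.54%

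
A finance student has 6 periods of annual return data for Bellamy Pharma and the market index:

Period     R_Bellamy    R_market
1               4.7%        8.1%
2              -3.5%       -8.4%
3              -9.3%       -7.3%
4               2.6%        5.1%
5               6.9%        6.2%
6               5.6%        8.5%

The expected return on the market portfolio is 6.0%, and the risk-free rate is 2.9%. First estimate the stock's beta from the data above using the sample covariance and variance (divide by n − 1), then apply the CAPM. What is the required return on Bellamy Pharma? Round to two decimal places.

5.21%

Mean R_i = (4.7 − 3.5 − 9.3 + 2.6 + 6.9 + 5.6) / 6 = 1.1667%
Mean R_m = (8.1 − 8.4 − 7.3 + 5.1 + 6.2 + 8.5) / 6 = 2.0333%
Σ(R_i − R̄_i)(R_m − R̄_m) = 224.7667  ⇒  Cov = 224.7667 / 5 = 44.9533
Σ(R_m − R̄_m)² = 301.3533  ⇒  Var(R_m) = 301.3533 / 5 = 60.2707
β = Cov / Var(R_m) = 44.9533 / 60.2707 = 0.7459
MRP = 6.0% − 2.9% = 3.10%
E(R) = R_f + β × MRP = 2.9% + 0.7459 × 3.1% = 5.21%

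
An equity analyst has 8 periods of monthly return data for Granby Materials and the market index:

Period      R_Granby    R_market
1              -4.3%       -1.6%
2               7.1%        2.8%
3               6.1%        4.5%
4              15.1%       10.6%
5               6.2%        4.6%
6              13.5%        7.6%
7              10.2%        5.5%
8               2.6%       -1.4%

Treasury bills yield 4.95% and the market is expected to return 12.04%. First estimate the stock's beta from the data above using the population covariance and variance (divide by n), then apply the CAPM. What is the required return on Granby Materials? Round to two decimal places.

14.75%

Mean R_i = (-4.3 + 7.1 + 6.1 + 15.1 + 6.2 + 13.5 + 10.2 + 2.6) / 8 = 7.0625%
Mean R_m = (-1.6 + 2.8 + 4.5 + 10.6 + 4.6 + 7.6 + 5.5 − 1.4) / 8 = 4.0750%
Σ(R_i − R̄_i)(R_m − R̄_m) = 167.6125  ⇒  Cov = 167.6125 / 8 = 20.9516
Σ(R_m − R̄_m)² = 121.2950  ⇒  Var(R_m) = 121.2950 / 8 = 15.1619
β = Cov / Var(R_m) = 20.9516 / 15.1619 = 1.3819
MRP = 12.04% − 4.95% = 7.09%
E(R) = R_f + β × MRP = 4.95% + 1.3819 × 7.09% = 14.75%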